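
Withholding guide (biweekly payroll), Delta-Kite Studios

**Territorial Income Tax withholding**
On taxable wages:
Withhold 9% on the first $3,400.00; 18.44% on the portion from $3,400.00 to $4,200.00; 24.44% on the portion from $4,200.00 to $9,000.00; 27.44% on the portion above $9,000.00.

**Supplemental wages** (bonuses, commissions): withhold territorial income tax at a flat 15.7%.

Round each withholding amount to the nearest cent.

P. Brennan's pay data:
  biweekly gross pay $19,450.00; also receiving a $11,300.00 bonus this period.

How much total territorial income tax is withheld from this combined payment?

Territorial Income Tax: taxable = $19,450.00
  $1,626.64 + 27.44% × ($19,450.00 − $9,000.00) = $1,626.64 + 27.44% × $10,450.00 = $4,494.12
Supplemental (15.7% flat on bonus): 15.7% × $11,300.00 = $1,774.10
Total territorial income tax: $4,494.12 + $1,774.10 = $6,268.22

$6,268.22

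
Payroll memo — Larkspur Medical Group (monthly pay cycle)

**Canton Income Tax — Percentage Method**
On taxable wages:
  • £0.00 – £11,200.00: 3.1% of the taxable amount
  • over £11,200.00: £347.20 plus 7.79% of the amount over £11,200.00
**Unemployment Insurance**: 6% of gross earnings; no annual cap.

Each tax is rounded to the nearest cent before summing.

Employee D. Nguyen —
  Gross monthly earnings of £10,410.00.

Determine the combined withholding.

£947.31

Canton Income Tax: taxable = £10,410.00
  3.1% × £10,410.00 = £322.71
Unemployment Insurance: 6% × £10,410.00 = £624.60
Total: £322.71 + £624.60 = £947.31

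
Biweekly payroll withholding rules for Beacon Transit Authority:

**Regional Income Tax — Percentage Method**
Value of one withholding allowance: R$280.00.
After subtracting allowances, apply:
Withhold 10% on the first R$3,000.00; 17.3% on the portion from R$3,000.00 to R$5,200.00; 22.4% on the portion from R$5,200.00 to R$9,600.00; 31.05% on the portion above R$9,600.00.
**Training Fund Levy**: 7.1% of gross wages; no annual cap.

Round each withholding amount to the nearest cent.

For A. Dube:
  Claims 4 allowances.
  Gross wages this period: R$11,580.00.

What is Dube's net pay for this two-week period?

R$8,824.59

Regional Income Tax: taxable = R$11,580.00 − 4×R$280.00 = R$10,460.00
  R$1,666.20 + 31.05% × (R$10,460.00 − R$9,600.00) = R$1,666.20 + 31.05% × R$860.00 = R$1,933.23
Training Fund Levy: 7.1% × R$11,580.00 = R$822.18
Total withheld: R$1,933.23 + R$822.18 = R$2,755.41
Net pay: R$11,580.00 − R$2,755.41 = R$8,824.59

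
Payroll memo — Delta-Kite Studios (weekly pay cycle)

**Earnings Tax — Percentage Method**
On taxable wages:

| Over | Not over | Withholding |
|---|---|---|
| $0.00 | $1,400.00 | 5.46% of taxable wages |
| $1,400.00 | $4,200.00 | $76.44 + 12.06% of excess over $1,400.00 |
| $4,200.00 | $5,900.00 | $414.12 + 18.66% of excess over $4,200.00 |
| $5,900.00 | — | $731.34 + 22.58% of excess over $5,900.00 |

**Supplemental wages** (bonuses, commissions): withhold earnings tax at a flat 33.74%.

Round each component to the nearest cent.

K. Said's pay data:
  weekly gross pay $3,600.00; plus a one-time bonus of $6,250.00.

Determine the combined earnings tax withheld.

Earnings Tax: taxable = $3,600.00
  $76.44 + 12.06% × ($3,600.00 − $1,400.00) = $76.44 + 12.06% × $2,200.00 = $341.76
Supplemental (33.74% flat on bonus): 33.74% × $6,250.00 = $2,108.75
Total earnings tax: $341.76 + $2,108.75 = $2,450.51

$2,450.51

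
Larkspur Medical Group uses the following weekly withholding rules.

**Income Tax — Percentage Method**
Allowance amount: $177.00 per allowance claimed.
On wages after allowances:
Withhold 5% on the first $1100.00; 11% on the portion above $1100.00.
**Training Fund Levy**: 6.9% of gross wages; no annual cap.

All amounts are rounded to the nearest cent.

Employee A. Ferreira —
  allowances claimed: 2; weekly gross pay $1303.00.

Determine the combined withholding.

$137.36

Income Tax: taxable = $1303.00 − 2×$177.00 = $949.00
  5% × $949.00 = $47.45
Training Fund Levy: 6.9% × $1303.00 = $89.91
Total: $47.45 + $89.91 = $137.36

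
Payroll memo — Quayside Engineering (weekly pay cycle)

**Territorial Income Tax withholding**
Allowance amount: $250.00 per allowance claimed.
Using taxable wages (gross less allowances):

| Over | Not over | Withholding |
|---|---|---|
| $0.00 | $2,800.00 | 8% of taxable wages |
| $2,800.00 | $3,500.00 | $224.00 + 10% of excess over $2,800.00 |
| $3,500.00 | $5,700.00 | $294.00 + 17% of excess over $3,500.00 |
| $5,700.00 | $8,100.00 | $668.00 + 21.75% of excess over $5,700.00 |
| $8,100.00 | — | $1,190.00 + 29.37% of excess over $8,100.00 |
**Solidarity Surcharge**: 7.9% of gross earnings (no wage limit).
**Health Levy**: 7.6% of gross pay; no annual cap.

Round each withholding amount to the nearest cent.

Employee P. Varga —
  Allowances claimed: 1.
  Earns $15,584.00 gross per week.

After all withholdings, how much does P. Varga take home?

$9,853.85

Territorial Income Tax: taxable = $15,584.00 − 1×$250.00 = $15,334.00
  $1,190.00 + 29.37% × ($15,334.00 − $8,100.00) = $1,190.00 + 29.37% × $7,234.00 = $3,314.63
Solidarity Surcharge: 7.9% × $15,584.00 = $1,231.14
Health Levy: 7.6% × $15,584.00 = $1,184.38
Total withheld: $3,314.63 + $1,231.14 + $1,184.38 = $5,730.15
Net pay: $15,584.00 − $5,730.15 = $9,853.85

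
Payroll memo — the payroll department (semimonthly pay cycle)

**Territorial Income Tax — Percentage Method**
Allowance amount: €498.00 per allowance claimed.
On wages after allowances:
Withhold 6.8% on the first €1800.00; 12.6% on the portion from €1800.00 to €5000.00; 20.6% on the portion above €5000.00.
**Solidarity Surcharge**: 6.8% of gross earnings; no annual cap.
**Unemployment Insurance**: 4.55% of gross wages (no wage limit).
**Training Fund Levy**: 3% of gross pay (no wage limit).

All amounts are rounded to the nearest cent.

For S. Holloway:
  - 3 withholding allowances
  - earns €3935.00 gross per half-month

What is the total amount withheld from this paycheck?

€767.84

Territorial Income Tax: taxable = €3935.00 − 3×€498.00 = €2441.00
  €122.40 + 12.6% × (€2441.00 − €1800.00) = €122.40 + 12.6% × €641.00 = €203.17
Solidarity Surcharge: 6.8% × €3935.00 = €267.58
Unemployment Insurance: 4.55% × €3935.00 = €179.04
Training Fund Levy: 3% × €3935.00 = €118.05
Total: €203.17 + €267.58 + €179.04 + €118.05 = €767.84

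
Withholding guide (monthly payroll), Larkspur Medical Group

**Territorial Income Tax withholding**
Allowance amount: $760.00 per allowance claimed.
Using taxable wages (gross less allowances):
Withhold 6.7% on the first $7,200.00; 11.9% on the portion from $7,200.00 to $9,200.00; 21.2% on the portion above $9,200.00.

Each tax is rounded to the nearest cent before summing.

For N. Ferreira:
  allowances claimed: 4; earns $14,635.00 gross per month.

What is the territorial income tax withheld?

$1,228.14

Territorial Income Tax: taxable = $14,635.00 − 4×$760.00 = $11,595.00
  $720.40 + 21.2% × ($11,595.00 − $9,200.00) = $720.40 + 21.2% × $2,395.00 = $1,228.14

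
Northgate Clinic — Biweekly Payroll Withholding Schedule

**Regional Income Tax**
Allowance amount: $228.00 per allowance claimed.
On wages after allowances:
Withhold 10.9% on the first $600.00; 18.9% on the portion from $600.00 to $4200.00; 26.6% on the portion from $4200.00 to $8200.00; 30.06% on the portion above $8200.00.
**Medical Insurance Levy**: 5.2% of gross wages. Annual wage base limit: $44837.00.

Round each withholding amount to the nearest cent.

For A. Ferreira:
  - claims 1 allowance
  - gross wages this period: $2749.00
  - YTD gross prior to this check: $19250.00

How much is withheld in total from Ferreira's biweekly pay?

Regional Income Tax: taxable = $2749.00 − 1×$228.00 = $2521.00
  $65.40 + 18.9% × ($2521.00 − $600.00) = $65.40 + 18.9% × $1921.00 = $428.47
Medical Insurance Levy: 5.2% × $2749.00 = $142.95
Total: $428.47 + $142.95 = $571.42

$571.42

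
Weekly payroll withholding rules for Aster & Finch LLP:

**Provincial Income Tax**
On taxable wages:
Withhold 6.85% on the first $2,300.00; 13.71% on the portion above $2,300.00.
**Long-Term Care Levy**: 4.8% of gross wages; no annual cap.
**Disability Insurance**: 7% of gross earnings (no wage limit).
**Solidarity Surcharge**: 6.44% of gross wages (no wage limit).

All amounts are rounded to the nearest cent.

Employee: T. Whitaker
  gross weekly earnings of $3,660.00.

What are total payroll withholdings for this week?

Provincial Income Tax: taxable = $3,660.00
  $157.55 + 13.71% × ($3,660.00 − $2,300.00) = $157.55 + 13.71% × $1,360.00 = $344.01
Long-Term Care Levy: 4.8% × $3,660.00 = $175.68
Disability Insurance: 7% × $3,660.00 = $256.20
Solidarity Surcharge: 6.44% × $3,660.00 = $235.70
Total: $344.01 + $175.68 + $256.20 + $235.70 = $1,011.59

$1,011.59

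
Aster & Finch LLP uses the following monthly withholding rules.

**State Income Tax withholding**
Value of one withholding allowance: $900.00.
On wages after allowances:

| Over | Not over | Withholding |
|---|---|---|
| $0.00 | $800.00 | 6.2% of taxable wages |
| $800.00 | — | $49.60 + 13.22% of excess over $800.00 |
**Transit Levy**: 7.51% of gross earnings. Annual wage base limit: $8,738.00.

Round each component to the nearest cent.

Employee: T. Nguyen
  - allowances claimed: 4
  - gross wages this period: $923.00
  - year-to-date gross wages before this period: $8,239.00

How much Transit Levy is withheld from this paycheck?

$37.47

Transit Levy: cap $8,738.00 − YTD $8,239.00 = $499.00 subject; 7.51% × $499.00 = $37.47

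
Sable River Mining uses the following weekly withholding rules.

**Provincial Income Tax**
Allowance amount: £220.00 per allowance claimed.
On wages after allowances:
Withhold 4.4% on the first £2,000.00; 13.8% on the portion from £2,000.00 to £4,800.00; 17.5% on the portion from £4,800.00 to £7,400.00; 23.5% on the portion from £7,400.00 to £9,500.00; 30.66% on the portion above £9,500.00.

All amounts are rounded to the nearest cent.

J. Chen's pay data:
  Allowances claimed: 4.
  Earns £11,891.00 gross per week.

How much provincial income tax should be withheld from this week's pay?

£1,886.17

Provincial Income Tax: taxable = £11,891.00 − 4×£220.00 = £11,011.00
  £1,422.90 + 30.66% × (£11,011.00 − £9,500.00) = £1,422.90 + 30.66% × £1,511.00 = £1,886.17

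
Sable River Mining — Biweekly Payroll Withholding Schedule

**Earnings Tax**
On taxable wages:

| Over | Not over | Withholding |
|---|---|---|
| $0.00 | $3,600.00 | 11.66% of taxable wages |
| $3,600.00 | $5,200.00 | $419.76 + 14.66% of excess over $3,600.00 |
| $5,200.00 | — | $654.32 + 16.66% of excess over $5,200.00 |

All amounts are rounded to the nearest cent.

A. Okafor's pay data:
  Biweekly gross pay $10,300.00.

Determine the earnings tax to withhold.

$1,503.98

Earnings Tax: taxable = $10,300.00
  $654.32 + 16.66% × ($10,300.00 − $5,200.00) = $654.32 + 16.66% × $5,100.00 = $1,503.98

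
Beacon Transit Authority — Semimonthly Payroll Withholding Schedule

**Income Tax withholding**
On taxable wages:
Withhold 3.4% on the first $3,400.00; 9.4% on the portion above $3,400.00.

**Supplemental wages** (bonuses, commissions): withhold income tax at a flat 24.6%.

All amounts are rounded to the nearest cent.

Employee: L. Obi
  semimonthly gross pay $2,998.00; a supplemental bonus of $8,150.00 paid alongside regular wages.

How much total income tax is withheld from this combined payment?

$2,106.83

Income Tax: taxable = $2,998.00
  3.4% × $2,998.00 = $101.93
Supplemental (24.6% flat on bonus): 24.6% × $8,150.00 = $2,004.90
Total income tax: $101.93 + $2,004.90 = $2,106.83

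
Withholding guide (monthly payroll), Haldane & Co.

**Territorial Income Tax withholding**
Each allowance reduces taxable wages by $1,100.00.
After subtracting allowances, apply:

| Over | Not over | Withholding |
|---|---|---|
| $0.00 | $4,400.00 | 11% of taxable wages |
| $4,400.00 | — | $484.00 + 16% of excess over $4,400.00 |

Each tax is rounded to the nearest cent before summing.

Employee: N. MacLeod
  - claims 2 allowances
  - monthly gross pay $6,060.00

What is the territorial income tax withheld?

Territorial Income Tax: taxable = $6,060.00 − 2×$1,100.00 = $3,860.00
  11% × $3,860.00 = $424.60

$424.60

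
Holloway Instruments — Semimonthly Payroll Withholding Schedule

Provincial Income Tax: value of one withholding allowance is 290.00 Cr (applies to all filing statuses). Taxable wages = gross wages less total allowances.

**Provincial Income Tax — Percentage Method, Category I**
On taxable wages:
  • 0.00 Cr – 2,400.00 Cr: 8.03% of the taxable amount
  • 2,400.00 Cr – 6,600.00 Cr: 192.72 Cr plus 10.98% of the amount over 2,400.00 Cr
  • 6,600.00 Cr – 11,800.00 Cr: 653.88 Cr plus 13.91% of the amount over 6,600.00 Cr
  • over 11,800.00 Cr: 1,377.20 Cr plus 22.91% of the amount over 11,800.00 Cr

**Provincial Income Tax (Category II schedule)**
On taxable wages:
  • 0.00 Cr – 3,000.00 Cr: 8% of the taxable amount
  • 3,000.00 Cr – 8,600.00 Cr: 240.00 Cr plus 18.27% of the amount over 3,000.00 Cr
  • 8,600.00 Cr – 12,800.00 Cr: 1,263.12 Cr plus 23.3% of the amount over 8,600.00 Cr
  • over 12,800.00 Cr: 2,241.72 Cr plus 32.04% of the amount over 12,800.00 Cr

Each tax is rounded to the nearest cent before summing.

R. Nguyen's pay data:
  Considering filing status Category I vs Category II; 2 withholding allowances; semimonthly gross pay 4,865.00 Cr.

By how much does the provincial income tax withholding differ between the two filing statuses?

75.08 Cr

Provincial Income Tax (Category I): taxable = 4,865.00 Cr − 2×290.00 Cr = 4,285.00 Cr
  192.72 Cr + 10.98% × (4,285.00 Cr − 2,400.00 Cr) = 192.72 Cr + 10.98% × 1,885.00 Cr = 399.69 Cr
Provincial Income Tax (Category II): taxable = 4,865.00 Cr − 2×290.00 Cr = 4,285.00 Cr
  240.00 Cr + 18.27% × (4,285.00 Cr − 3,000.00 Cr) = 240.00 Cr + 18.27% × 1,285.00 Cr = 474.77 Cr
Difference: |399.69 Cr − 474.77 Cr| = 75.08 Cr (higher under Category II)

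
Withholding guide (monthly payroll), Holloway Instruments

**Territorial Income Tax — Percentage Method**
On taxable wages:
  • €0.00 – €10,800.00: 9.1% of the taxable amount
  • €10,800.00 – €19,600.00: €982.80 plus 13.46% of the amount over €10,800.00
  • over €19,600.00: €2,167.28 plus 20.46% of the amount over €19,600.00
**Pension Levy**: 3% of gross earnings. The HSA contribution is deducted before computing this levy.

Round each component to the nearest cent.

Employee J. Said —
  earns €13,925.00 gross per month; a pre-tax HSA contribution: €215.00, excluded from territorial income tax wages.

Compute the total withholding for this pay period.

Territorial Income Tax: taxable = €13,925.00 − €215.00 = €13,710.00
  €982.80 + 13.46% × (€13,710.00 − €10,800.00) = €982.80 + 13.46% × €2,910.00 = €1,374.49
Pension Levy: 3% × €13,710.00 = €411.30
Total: €1,374.49 + €411.30 = €1,785.79

€1,785.79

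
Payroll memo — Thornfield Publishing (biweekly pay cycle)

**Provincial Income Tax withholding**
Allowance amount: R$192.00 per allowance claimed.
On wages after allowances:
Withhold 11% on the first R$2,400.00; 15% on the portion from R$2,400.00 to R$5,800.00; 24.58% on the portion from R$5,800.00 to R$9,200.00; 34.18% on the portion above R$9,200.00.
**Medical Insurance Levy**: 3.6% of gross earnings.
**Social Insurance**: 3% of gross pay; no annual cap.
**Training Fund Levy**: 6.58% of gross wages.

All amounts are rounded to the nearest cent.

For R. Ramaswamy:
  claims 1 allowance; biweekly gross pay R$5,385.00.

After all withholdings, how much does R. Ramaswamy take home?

Provincial Income Tax: taxable = R$5,385.00 − 1×R$192.00 = R$5,193.00
  R$264.00 + 15% × (R$5,193.00 − R$2,400.00) = R$264.00 + 15% × R$2,793.00 = R$682.95
Medical Insurance Levy: 3.6% × R$5,385.00 = R$193.86
Social Insurance: 3% × R$5,385.00 = R$161.55
Training Fund Levy: 6.58% × R$5,385.00 = R$354.33
Total withheld: R$682.95 + R$193.86 + R$161.55 + R$354.33 = R$1,392.69
Net pay: R$5,385.00 − R$1,392.69 = R$3,992.31

R$3,992.31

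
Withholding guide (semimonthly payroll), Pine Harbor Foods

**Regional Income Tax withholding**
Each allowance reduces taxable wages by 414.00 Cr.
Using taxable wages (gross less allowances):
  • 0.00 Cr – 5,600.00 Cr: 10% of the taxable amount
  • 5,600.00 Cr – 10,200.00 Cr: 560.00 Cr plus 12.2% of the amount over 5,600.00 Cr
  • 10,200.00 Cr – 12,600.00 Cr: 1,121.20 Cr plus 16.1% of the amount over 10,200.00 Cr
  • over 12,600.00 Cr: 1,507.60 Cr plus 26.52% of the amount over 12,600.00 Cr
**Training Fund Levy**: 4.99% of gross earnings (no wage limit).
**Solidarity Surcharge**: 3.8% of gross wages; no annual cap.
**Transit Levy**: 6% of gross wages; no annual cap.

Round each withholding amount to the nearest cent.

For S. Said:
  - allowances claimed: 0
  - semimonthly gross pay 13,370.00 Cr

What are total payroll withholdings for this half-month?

Regional Income Tax: taxable = 13,370.00 Cr
  1,507.60 Cr + 26.52% × (13,370.00 Cr − 12,600.00 Cr) = 1,507.60 Cr + 26.52% × 770.00 Cr = 1,711.80 Cr
Training Fund Levy: 4.99% × 13,370.00 Cr = 667.16 Cr
Solidarity Surcharge: 3.8% × 13,370.00 Cr = 508.06 Cr
Transit Levy: 6% × 13,370.00 Cr = 802.20 Cr
Total: 1,711.80 Cr + 667.16 Cr + 508.06 Cr + 802.20 Cr = 3,689.22 Cr

3,689.22 Cr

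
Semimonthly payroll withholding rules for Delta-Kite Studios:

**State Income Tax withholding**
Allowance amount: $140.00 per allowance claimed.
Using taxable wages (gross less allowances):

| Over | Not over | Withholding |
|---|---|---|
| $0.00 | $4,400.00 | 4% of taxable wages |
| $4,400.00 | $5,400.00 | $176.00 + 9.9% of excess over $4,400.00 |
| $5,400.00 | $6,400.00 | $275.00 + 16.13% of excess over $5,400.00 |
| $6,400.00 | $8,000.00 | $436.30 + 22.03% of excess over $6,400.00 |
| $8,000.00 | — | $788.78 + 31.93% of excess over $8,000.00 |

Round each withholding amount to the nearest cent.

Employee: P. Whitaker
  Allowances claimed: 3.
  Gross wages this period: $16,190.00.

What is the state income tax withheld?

State Income Tax: taxable = $16,190.00 − 3×$140.00 = $15,770.00
  $788.78 + 31.93% × ($15,770.00 − $8,000.00) = $788.78 + 31.93% × $7,770.00 = $3,269.74

$3,269.74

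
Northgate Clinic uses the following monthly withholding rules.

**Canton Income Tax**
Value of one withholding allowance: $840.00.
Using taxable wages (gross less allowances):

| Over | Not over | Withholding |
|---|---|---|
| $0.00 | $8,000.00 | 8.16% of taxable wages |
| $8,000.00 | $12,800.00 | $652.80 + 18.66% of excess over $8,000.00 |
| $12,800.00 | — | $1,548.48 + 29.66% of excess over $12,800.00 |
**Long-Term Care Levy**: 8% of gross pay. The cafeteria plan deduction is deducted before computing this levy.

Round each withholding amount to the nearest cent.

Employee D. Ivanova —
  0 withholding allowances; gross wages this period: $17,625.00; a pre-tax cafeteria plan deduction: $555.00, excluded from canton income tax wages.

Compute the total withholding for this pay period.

Canton Income Tax: taxable = $17,625.00 − $555.00 = $17,070.00
  $1,548.48 + 29.66% × ($17,070.00 − $12,800.00) = $1,548.48 + 29.66% × $4,270.00 = $2,814.96
Long-Term Care Levy: 8% × $17,070.00 = $1,365.60
Total: $2,814.96 + $1,365.60 = $4,180.56

$4,180.56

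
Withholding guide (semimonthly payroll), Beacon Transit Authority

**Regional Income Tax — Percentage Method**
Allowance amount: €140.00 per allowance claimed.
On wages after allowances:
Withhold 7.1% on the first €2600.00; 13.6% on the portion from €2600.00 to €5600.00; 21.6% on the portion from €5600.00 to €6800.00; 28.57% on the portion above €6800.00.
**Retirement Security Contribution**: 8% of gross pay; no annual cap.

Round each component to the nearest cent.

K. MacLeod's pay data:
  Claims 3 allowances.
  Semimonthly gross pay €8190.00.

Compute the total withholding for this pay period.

€1784.13

Regional Income Tax: taxable = €8190.00 − 3×€140.00 = €7770.00
  €851.80 + 28.57% × (€7770.00 − €6800.00) = €851.80 + 28.57% × €970.00 = €1128.93
Retirement Security Contribution: 8% × €8190.00 = €655.20
Total: €1128.93 + €655.20 = €1784.13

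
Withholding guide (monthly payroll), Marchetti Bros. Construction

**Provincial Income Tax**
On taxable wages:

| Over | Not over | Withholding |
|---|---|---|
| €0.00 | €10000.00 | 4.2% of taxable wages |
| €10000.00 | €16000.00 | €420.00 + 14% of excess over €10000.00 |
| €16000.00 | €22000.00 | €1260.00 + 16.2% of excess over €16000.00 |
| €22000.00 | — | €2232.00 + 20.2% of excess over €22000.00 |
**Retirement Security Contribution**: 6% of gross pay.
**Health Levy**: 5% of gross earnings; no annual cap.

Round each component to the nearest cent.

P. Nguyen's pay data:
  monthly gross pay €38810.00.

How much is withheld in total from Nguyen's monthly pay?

€9896.72

Provincial Income Tax: taxable = €38810.00
  €2232.00 + 20.2% × (€38810.00 − €22000.00) = €2232.00 + 20.2% × €16810.00 = €5627.62
Retirement Security Contribution: 6% × €38810.00 = €2328.60
Health Levy: 5% × €38810.00 = €1940.50
Total: €5627.62 + €2328.60 + €1940.50 = €9896.72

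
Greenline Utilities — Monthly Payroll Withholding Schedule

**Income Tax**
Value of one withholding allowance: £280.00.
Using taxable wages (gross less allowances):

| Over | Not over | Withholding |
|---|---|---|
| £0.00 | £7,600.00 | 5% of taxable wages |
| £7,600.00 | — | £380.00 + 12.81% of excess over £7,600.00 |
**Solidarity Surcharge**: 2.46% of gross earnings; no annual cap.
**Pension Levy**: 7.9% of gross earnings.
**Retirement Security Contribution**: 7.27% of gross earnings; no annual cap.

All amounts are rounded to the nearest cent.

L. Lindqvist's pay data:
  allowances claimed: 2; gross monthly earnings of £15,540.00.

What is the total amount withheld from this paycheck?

£4,065.08

Income Tax: taxable = £15,540.00 − 2×£280.00 = £14,980.00
  £380.00 + 12.81% × (£14,980.00 − £7,600.00) = £380.00 + 12.81% × £7,380.00 = £1,325.38
Solidarity Surcharge: 2.46% × £15,540.00 = £382.28
Pension Levy: 7.9% × £15,540.00 = £1,227.66
Retirement Security Contribution: 7.27% × £15,540.00 = £1,129.76
Total: £1,325.38 + £382.28 + £1,227.66 + £1,129.76 = £4,065.08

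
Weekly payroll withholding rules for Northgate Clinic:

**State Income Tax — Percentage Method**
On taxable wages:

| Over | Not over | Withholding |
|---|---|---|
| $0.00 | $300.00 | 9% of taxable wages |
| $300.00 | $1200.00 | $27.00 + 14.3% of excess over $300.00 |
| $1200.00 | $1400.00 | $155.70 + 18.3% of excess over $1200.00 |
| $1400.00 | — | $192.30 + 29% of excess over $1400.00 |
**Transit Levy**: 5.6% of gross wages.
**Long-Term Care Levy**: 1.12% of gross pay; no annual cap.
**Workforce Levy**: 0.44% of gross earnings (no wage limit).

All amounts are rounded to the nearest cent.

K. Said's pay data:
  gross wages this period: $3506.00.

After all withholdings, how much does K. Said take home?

State Income Tax: taxable = $3506.00
  $192.30 + 29% × ($3506.00 − $1400.00) = $192.30 + 29% × $2106.00 = $803.04
Transit Levy: 5.6% × $3506.00 = $196.34
Long-Term Care Levy: 1.12% × $3506.00 = $39.27
Workforce Levy: 0.44% × $3506.00 = $15.43
Total withheld: $803.04 + $196.34 + $39.27 + $15.43 = $1054.08
Net pay: $3506.00 − $1054.08 = $2451.92

$2451.92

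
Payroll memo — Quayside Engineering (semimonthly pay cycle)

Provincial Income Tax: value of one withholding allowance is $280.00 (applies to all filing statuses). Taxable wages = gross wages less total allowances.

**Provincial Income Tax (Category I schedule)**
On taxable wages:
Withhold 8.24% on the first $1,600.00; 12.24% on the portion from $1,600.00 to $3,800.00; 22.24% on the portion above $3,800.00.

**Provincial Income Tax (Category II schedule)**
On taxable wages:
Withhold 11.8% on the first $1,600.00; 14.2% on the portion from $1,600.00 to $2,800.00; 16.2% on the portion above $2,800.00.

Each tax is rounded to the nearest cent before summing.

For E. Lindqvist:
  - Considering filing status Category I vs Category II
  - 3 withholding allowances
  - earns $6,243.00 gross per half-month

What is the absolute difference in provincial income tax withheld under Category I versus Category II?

$23.26

Provincial Income Tax (Category I): taxable = $6,243.00 − 3×$280.00 = $5,403.00
  $401.12 + 22.24% × ($5,403.00 − $3,800.00) = $401.12 + 22.24% × $1,603.00 = $757.63
Provincial Income Tax (Category II): taxable = $6,243.00 − 3×$280.00 = $5,403.00
  $359.20 + 16.2% × ($5,403.00 − $2,800.00) = $359.20 + 16.2% × $2,603.00 = $780.89
Difference: |$757.63 − $780.89| = $23.26 (higher under Category II)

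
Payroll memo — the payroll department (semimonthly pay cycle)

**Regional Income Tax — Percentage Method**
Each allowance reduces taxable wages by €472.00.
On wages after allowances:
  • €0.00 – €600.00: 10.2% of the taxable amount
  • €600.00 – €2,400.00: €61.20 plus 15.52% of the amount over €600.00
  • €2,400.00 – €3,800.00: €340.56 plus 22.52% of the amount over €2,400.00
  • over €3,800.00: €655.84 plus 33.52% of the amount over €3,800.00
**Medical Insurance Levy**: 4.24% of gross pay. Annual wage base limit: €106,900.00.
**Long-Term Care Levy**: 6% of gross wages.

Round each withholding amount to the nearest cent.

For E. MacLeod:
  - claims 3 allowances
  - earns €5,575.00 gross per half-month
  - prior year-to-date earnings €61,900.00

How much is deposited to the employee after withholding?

Regional Income Tax: taxable = €5,575.00 − 3×€472.00 = €4,159.00
  €655.84 + 33.52% × (€4,159.00 − €3,800.00) = €655.84 + 33.52% × €359.00 = €776.18
Medical Insurance Levy: 4.24% × €5,575.00 = €236.38
Long-Term Care Levy: 6% × €5,575.00 = €334.50
Total withheld: €776.18 + €236.38 + €334.50 = €1,347.06
Net pay: €5,575.00 − €1,347.06 = €4,227.94

€4,227.94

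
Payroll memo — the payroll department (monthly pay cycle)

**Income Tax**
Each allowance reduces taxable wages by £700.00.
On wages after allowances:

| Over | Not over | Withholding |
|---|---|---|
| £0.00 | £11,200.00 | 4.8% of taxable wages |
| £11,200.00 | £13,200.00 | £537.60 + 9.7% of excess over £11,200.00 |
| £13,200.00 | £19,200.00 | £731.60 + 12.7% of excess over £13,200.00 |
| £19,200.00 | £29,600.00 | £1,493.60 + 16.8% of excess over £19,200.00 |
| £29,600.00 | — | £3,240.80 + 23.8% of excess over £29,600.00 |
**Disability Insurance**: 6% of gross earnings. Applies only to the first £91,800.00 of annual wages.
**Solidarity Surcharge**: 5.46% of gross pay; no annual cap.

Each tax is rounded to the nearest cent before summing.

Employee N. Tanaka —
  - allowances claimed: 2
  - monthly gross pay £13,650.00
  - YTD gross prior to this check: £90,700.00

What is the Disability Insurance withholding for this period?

Disability Insurance: cap £91,800.00 − YTD £90,700.00 = £1,100.00 subject; 6% × £1,100.00 = £66.00

£66.00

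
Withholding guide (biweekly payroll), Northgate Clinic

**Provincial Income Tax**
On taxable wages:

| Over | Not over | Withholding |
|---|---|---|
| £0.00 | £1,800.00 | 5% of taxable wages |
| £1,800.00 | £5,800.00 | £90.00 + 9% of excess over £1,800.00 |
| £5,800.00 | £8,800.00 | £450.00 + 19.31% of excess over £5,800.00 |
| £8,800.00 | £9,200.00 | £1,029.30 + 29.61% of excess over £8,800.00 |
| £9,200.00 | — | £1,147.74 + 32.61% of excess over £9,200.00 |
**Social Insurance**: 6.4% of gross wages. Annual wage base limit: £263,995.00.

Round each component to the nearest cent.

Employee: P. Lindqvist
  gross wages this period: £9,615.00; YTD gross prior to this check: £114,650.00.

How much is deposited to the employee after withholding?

£7,716.57

Provincial Income Tax: taxable = £9,615.00
  £1,147.74 + 32.61% × (£9,615.00 − £9,200.00) = £1,147.74 + 32.61% × £415.00 = £1,283.07
Social Insurance: 6.4% × £9,615.00 = £615.36
Total withheld: £1,283.07 + £615.36 = £1,898.43
Net pay: £9,615.00 − £1,898.43 = £7,716.57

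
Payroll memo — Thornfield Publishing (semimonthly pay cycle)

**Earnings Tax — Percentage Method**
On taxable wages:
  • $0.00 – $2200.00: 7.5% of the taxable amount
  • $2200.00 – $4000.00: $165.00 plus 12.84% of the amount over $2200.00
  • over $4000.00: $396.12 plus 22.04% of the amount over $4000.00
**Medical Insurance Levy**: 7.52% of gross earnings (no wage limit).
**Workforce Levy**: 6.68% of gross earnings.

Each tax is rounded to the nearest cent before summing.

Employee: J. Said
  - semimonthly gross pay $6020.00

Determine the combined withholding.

$1696.17

Earnings Tax: taxable = $6020.00
  $396.12 + 22.04% × ($6020.00 − $4000.00) = $396.12 + 22.04% × $2020.00 = $841.33
Medical Insurance Levy: 7.52% × $6020.00 = $452.70
Workforce Levy: 6.68% × $6020.00 = $402.14
Total: $841.33 + $452.70 + $402.14 = $1696.17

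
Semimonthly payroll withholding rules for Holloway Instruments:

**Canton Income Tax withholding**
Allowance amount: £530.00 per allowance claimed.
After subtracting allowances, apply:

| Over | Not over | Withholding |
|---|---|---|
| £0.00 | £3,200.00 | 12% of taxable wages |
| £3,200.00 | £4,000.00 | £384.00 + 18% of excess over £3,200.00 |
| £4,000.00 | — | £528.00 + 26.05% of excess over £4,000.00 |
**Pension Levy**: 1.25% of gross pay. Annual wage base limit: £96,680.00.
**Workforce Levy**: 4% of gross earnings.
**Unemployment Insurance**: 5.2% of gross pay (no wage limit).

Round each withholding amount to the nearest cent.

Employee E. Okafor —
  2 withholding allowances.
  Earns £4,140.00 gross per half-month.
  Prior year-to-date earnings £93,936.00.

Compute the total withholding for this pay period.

Canton Income Tax: taxable = £4,140.00 − 2×£530.00 = £3,080.00
  12% × £3,080.00 = £369.60
Pension Levy: cap £96,680.00 − YTD £93,936.00 = £2,744.00 subject; 1.25% × £2,744.00 = £34.30
Workforce Levy: 4% × £4,140.00 = £165.60
Unemployment Insurance: 5.2% × £4,140.00 = £215.28
Total: £369.60 + £34.30 + £165.60 + £215.28 = £784.78

£784.78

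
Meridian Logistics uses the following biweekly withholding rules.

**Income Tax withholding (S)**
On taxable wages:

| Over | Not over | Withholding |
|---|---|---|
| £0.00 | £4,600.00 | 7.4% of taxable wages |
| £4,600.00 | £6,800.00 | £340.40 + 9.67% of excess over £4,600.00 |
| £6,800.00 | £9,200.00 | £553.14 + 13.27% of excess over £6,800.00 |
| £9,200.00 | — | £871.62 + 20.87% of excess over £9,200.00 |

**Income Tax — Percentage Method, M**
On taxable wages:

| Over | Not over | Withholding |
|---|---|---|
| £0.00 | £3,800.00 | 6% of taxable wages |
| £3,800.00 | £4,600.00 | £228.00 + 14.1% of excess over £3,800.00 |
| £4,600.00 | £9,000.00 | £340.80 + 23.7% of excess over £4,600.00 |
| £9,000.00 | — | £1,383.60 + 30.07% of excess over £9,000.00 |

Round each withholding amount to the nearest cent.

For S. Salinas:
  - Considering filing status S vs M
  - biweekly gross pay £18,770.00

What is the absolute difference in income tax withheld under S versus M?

Income Tax (S): taxable = £18,770.00
  £871.62 + 20.87% × (£18,770.00 − £9,200.00) = £871.62 + 20.87% × £9,570.00 = £2,868.88
Income Tax (M): taxable = £18,770.00
  £1,383.60 + 30.07% × (£18,770.00 − £9,000.00) = £1,383.60 + 30.07% × £9,770.00 = £4,321.44
Difference: |£2,868.88 − £4,321.44| = £1,452.56 (higher under M)

£1,452.56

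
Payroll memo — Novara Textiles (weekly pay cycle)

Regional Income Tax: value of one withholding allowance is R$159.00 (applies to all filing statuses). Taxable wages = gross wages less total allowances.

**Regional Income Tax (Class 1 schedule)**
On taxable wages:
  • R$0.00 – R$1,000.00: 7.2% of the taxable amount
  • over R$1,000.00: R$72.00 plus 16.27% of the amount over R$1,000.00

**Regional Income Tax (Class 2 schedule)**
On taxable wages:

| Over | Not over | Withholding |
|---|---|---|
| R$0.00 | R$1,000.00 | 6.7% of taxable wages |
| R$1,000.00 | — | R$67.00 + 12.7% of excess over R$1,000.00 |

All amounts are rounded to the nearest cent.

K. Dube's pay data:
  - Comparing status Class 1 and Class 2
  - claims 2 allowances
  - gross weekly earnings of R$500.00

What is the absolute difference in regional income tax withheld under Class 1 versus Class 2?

R$0.91

Regional Income Tax (Class 1): taxable = R$500.00 − 2×R$159.00 = R$182.00
  7.2% × R$182.00 = R$13.10
Regional Income Tax (Class 2): taxable = R$500.00 − 2×R$159.00 = R$182.00
  6.7% × R$182.00 = R$12.19
Difference: |R$13.10 − R$12.19| = R$0.91 (higher under Class 1)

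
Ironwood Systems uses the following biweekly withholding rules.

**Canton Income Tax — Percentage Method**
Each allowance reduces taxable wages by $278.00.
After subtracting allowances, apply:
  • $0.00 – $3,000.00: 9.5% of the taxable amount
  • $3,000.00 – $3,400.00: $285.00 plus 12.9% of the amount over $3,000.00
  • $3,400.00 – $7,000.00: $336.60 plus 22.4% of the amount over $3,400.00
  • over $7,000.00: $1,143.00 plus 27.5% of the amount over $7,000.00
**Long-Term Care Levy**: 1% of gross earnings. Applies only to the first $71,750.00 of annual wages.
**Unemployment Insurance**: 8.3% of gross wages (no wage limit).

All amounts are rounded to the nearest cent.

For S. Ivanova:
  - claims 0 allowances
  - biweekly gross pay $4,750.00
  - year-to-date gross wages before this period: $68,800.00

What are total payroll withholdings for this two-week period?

Canton Income Tax: taxable = $4,750.00
  $336.60 + 22.4% × ($4,750.00 − $3,400.00) = $336.60 + 22.4% × $1,350.00 = $639.00
Long-Term Care Levy: cap $71,750.00 − YTD $68,800.00 = $2,950.00 subject; 1% × $2,950.00 = $29.50
Unemployment Insurance: 8.3% × $4,750.00 = $394.25
Total: $639.00 + $29.50 + $394.25 = $1,062.75

$1,062.75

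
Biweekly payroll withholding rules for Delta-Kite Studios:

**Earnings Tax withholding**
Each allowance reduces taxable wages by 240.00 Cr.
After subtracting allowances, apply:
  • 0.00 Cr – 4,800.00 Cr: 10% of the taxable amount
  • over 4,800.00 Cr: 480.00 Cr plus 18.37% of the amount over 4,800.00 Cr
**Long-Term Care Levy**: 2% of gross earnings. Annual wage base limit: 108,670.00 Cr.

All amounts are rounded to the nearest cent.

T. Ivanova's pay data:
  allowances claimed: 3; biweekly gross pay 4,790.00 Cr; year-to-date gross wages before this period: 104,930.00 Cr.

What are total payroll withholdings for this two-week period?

Earnings Tax: taxable = 4,790.00 Cr − 3×240.00 Cr = 4,070.00 Cr
  10% × 4,070.00 Cr = 407.00 Cr
Long-Term Care Levy: cap 108,670.00 Cr − YTD 104,930.00 Cr = 3,740.00 Cr subject; 2% × 3,740.00 Cr = 74.80 Cr
Total: 407.00 Cr + 74.80 Cr = 481.80 Cr

481.80 Cr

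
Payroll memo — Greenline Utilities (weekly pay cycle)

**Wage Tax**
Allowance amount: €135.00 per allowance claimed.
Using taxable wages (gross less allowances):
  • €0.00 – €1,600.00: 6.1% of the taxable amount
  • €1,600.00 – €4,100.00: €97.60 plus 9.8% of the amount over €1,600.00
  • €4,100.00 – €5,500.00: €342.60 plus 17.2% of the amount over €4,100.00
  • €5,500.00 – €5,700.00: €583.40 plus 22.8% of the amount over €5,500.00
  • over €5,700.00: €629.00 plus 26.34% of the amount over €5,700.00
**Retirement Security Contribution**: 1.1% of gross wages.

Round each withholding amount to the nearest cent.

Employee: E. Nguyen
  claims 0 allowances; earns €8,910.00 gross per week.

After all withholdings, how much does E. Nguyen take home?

Wage Tax: taxable = €8,910.00
  €629.00 + 26.34% × (€8,910.00 − €5,700.00) = €629.00 + 26.34% × €3,210.00 = €1,474.51
Retirement Security Contribution: 1.1% × €8,910.00 = €98.01
Total withheld: €1,474.51 + €98.01 = €1,572.52
Net pay: €8,910.00 − €1,572.52 = €7,337.48

€7,337.48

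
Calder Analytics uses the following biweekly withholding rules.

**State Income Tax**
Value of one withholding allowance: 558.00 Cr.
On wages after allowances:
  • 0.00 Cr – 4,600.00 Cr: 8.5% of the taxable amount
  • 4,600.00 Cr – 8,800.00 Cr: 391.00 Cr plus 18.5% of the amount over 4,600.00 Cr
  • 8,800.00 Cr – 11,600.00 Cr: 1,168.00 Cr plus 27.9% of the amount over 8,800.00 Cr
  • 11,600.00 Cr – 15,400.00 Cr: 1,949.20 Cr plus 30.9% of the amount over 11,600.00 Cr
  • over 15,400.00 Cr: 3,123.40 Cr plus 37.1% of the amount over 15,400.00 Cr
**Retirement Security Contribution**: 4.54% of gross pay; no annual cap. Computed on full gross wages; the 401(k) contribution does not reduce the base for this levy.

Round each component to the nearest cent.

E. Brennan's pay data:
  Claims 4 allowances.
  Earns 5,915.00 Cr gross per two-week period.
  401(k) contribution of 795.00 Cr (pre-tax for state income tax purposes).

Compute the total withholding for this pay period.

State Income Tax: taxable = 5,915.00 Cr − 795.00 Cr − 4×558.00 Cr = 2,888.00 Cr
  8.5% × 2,888.00 Cr = 245.48 Cr
Retirement Security Contribution: 4.54% × 5,915.00 Cr = 268.54 Cr
Total: 245.48 Cr + 268.54 Cr = 514.02 Cr

514.02 Cr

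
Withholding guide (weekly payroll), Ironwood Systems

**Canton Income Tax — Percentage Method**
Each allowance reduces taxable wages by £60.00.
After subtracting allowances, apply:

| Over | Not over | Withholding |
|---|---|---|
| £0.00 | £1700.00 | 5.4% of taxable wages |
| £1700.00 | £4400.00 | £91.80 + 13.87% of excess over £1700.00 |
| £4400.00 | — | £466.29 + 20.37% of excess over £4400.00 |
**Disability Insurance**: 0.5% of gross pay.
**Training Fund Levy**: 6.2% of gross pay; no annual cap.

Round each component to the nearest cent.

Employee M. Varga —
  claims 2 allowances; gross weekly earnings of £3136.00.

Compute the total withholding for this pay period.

£484.44

Canton Income Tax: taxable = £3136.00 − 2×£60.00 = £3016.00
  £91.80 + 13.87% × (£3016.00 − £1700.00) = £91.80 + 13.87% × £1316.00 = £274.33
Disability Insurance: 0.5% × £3136.00 = £15.68
Training Fund Levy: 6.2% × £3136.00 = £194.43
Total: £274.33 + £15.68 + £194.43 = £484.44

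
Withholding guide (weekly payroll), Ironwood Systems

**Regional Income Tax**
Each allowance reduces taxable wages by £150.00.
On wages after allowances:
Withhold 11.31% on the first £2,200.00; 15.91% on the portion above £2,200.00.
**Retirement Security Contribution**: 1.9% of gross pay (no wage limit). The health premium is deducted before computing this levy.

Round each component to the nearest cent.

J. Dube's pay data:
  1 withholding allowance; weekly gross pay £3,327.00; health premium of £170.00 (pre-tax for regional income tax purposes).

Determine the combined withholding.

Regional Income Tax: taxable = £3,327.00 − £170.00 − 1×£150.00 = £3,007.00
  £248.82 + 15.91% × (£3,007.00 − £2,200.00) = £248.82 + 15.91% × £807.00 = £377.21
Retirement Security Contribution: 1.9% × £3,157.00 = £59.98
Total: £377.21 + £59.98 = £437.19

£437.19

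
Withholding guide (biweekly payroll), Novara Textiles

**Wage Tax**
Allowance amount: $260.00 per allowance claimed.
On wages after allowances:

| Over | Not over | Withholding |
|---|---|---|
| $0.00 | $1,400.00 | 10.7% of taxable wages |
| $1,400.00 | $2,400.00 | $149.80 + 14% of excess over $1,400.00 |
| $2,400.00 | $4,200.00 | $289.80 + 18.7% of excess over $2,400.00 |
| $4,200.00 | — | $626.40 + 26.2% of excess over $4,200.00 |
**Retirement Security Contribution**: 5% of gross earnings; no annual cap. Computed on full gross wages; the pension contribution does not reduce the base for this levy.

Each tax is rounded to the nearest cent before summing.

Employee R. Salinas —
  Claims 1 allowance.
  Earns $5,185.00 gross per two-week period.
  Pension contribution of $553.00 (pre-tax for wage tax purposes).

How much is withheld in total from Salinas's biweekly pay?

$930.71

Wage Tax: taxable = $5,185.00 − $553.00 − 1×$260.00 = $4,372.00
  $626.40 + 26.2% × ($4,372.00 − $4,200.00) = $626.40 + 26.2% × $172.00 = $671.46
Retirement Security Contribution: 5% × $5,185.00 = $259.25
Total: $671.46 + $259.25 = $930.71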